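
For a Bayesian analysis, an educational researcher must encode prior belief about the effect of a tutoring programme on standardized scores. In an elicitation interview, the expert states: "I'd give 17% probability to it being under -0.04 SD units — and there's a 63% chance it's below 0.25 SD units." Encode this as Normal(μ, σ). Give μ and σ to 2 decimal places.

μ = 0.18, σ = 0.23

The p-quantile of Normal(μ,σ) is μ + z_p·σ, with z_{0.17} = -0.9542 and z_{0.63} = 0.3319.
Eliminate σ: μ = (z₂·x₁ − z₁·x₂)/(z₂ − z₁) = (0.3319·-0.04 − (-0.9542)·0.25)/1.286 = 0.18.
Then σ = (x₂ − x₁)/(z₂ − z₁) = (0.25 − -0.04)/1.286 = 0.23.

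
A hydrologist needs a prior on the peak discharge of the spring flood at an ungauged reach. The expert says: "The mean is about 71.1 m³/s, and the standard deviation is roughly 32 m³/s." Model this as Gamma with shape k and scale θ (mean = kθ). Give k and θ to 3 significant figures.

For Gamma(k, scale θ): mean = kθ, variance = kθ², so CV = 1/√k.
CV = SD/mean = 32/71.1 = 0.4501, hence k = 1/CV² = 4.94.
Then θ = mean/k = 71.1/4.94 = 14.4.

k ≈ 4.94, θ ≈ 14.4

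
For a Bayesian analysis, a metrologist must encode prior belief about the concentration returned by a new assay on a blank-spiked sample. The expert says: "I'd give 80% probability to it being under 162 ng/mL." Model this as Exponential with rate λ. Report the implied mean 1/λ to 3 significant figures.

P(T < 162.0) = 1 − e^(−λ·162.0) = 0.8, so λ = −ln(1−0.8)/162.0 = −ln(0.2)/162.0 = 0.00993.
Mean = 1/λ = 101 ng/mL.

mean ≈ 101 ng/mL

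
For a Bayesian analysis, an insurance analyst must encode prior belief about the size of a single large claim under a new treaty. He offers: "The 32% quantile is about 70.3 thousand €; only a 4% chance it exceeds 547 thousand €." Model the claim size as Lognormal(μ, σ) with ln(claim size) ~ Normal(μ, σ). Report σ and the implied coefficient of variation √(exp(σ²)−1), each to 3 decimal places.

If T ~ Lognormal(μ,σ) then ln T ~ Normal(μ,σ), so the p-quantile of ln T is μ + z_p·σ.
ln(70.3) = 4.253 and ln(547) = 6.304; z_{0.32} = -0.4677, z_{0.96} = 1.751.
σ = (6.304 − 4.253)/(1.751 − (-0.4677)) = 0.925.
μ = 4.253 − (-0.4677)·0.925 = 4.685.
CV = √(exp(σ²)−1) = √(exp(0.8554)−1) = 1.163.

σ ≈ 0.925, CV ≈ 1.163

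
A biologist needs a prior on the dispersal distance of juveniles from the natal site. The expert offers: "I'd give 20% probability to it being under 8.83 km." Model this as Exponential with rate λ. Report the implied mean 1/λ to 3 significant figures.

P(T < 8.83) = 1 − e^(−λ·8.83) = 0.2, so λ = −ln(1−0.2)/8.83 = −ln(0.8)/8.83 = 0.0253.
Mean = 1/λ = 39.6 km.

mean ≈ 39.6 km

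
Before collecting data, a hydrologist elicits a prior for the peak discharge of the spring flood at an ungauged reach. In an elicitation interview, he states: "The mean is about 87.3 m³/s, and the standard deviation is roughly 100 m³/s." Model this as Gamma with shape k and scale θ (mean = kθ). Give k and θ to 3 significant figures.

k ≈ 0.762, θ ≈ 115

For Gamma(k, scale θ): mean = kθ, variance = kθ², so CV = 1/√k.
CV = SD/mean = 100/87.3 = 1.145, hence k = 1/CV² = 0.762.
Then θ = mean/k = 87.3/0.762 = 115.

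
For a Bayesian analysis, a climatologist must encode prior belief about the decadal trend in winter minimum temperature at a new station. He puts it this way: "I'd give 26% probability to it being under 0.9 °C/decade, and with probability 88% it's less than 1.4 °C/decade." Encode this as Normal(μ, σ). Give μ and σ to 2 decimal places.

The p-quantile of Normal(μ,σ) is μ + z_p·σ, with z_{0.26} = -0.6433 and z_{0.88} = 1.175.
Eliminate σ: μ = (z₂·x₁ − z₁·x₂)/(z₂ − z₁) = (1.175·0.9 − (-0.6433)·1.4)/1.818 = 1.08.
Then σ = (x₂ − x₁)/(z₂ − z₁) = (1.4 − 0.9)/1.818 = 0.27.

μ = 1.08, σ = 0.27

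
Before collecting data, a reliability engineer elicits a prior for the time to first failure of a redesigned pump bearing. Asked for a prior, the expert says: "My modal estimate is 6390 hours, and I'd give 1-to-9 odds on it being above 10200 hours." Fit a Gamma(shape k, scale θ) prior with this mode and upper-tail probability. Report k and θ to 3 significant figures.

Gamma(k,θ) with k>1 has mode (k−1)θ, so θ = 6390/(k−1).
Need P(X < 10200) = 0.9 with θ tied to k this way. Start at k = 2, θ = 6390: P(X<10200) ≈ 0.474.
Too low — raise k to concentrate. Iterating converges to k ≈ 9.59.
Then θ = 6390/(9.59−1) ≈ 744.

k ≈ 9.59, θ ≈ 744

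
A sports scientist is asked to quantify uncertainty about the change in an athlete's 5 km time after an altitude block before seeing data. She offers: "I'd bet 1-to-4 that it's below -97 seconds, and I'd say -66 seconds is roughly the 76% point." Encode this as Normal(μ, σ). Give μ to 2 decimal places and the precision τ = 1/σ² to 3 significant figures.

μ = -80.14, τ = 0.00249

The p-quantile of Normal(μ,σ) is μ + z_p·σ, with z_{0.2} = -0.8416 and z_{0.76} = 0.7063.
Eliminate σ: μ = (z₂·x₁ − z₁·x₂)/(z₂ − z₁) = (0.7063·-97 − (-0.8416)·-66)/1.548 = -80.14.
Then σ = (x₂ − x₁)/(z₂ − z₁) = (-66 − -97)/1.548 = 20.03.
Precision τ = 1/σ² = 1/20.03² = 0.00249.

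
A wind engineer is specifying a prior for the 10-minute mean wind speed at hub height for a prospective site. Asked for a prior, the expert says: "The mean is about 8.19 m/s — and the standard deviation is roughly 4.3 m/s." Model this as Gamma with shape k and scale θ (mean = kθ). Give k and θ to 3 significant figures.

k ≈ 3.63, θ ≈ 2.26

For Gamma(k, scale θ): mean = kθ, variance = kθ², so CV = 1/√k.
CV = SD/mean = 4.3/8.19 = 0.525, hence k = 1/CV² = 3.63.
Then θ = mean/k = 8.19/3.63 = 2.26.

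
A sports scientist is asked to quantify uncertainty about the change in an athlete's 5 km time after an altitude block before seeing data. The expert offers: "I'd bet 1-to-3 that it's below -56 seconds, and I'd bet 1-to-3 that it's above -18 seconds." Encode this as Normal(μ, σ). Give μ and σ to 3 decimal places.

μ = -37.000, σ = 28.169

The p-quantile of Normal(μ,σ) is μ + z_p·σ, with z_{0.25} = -0.6745 and z_{0.75} = 0.6745.
Eliminate σ: μ = (z₂·x₁ − z₁·x₂)/(z₂ − z₁) = (0.6745·-56 − (-0.6745)·-18)/1.349 = -37.000.
Then σ = (x₂ − x₁)/(z₂ − z₁) = (-18 − -56)/1.349 = 28.169.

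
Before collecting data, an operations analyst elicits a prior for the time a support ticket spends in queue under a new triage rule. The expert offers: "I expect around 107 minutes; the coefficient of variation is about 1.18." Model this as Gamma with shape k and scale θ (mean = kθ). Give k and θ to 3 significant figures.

k ≈ 0.718, θ ≈ 149

For Gamma(k, scale θ): mean = kθ, variance = kθ², so CV = 1/√k.
CV = 1.18, hence k = 1/CV² = 0.718.
Then θ = mean/k = 107/0.718 = 149.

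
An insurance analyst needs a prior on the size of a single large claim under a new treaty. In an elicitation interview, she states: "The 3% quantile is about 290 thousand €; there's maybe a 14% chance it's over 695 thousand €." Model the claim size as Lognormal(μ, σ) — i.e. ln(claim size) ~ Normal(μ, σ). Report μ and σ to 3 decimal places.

If T ~ Lognormal(μ,σ) then ln T ~ Normal(μ,σ), so the p-quantile of ln T is μ + z_p·σ.
ln(290) = 5.67 and ln(695) = 6.544; z_{0.03} = -1.881, z_{0.86} = 1.08.
σ = (6.544 − 5.67)/(1.08 − (-1.881)) = 0.295.
μ = 5.67 − (-1.881)·0.295 = 6.225.

μ ≈ 6.225, σ ≈ 0.295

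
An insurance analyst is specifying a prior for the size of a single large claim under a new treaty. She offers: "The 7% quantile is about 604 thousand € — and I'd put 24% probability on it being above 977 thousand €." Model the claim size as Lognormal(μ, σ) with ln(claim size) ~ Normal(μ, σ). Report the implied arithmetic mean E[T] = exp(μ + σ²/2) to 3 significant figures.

If T ~ Lognormal(μ,σ) then ln T ~ Normal(μ,σ), so the p-quantile of ln T is μ + z_p·σ.
ln(604) = 6.404 and ln(977) = 6.884; z_{0.07} = -1.476, z_{0.76} = 0.7063.
σ = (6.884 − 6.404)/(0.7063 − (-1.476)) = 0.220.
μ = 6.404 − (-1.476)·0.220 = 6.729.
E[T] = exp(μ + σ²/2) = exp(6.729 + 0.0243) = 857 thousand €.

E[T] ≈ 857 thousand €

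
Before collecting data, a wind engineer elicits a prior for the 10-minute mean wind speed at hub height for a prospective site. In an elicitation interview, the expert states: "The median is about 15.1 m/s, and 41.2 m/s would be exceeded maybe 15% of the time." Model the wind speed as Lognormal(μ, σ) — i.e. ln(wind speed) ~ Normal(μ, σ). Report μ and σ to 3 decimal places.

μ ≈ 2.715, σ ≈ 0.968

If T ~ Lognormal(μ,σ) then ln T ~ Normal(μ,σ), so the p-quantile of ln T is μ + z_p·σ.
ln(15.1) = 2.715 and ln(41.2) = 3.718; z_{0.5} = 0, z_{0.85} = 1.036.
σ = (3.718 − 2.715)/(1.036 − (0)) = 0.968.
μ = 2.715 − (0)·0.968 = 2.715.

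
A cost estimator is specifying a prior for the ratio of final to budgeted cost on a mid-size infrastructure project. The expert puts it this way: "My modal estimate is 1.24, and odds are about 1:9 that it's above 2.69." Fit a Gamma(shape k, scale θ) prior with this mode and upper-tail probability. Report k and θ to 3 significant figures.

Gamma(k,θ) with k>1 has mode (k−1)θ, so θ = 1.24/(k−1).
Need P(X < 2.69) = 0.9 with θ tied to k this way. Start at k = 2, θ = 1.24: P(X<2.69) ≈ 0.638.
Too low — raise k to concentrate. Iterating converges to k ≈ 4.21.
Then θ = 1.24/(4.21−1) ≈ 0.387.

k ≈ 4.21, θ ≈ 0.387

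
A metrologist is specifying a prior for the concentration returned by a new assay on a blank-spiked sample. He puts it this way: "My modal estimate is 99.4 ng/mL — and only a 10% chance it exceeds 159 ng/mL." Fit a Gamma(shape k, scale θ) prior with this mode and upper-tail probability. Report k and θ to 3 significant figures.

Gamma(k,θ) with k>1 has mode (k−1)θ, so θ = 99.4/(k−1).
Need P(X < 159) = 0.9 with θ tied to k this way. Start at k = 2, θ = 99.4: P(X<159) ≈ 0.475.
Too low — raise k to concentrate. Iterating converges to k ≈ 9.51.
Then θ = 99.4/(9.51−1) ≈ 11.7.

k ≈ 9.51, θ ≈ 11.7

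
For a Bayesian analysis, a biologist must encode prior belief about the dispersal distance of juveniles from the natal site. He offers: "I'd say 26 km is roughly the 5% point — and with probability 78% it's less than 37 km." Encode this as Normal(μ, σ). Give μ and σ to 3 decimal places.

The p-quantile of Normal(μ,σ) is μ + z_p·σ, with z_{0.05} = -1.645 and z_{0.78} = 0.7722.
Eliminate σ: μ = (z₂·x₁ − z₁·x₂)/(z₂ − z₁) = (0.7722·26 − (-1.645)·37)/2.417 = 33.486.
Then σ = (x₂ − x₁)/(z₂ − z₁) = (37 − 26)/2.417 = 4.551.

μ = 33.486, σ = 4.551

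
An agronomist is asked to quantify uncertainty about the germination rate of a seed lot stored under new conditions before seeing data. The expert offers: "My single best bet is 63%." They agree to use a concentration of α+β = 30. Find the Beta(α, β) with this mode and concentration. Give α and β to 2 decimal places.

α = 18.64, β = 11.36

For α,β > 1 the Beta mode is (α−1)/(α+β−2). With α+β = 30, the mode is (α−1)/28.
Set (α−1)/28 = 0.63 → α = 1 + 0.63·28 = 18.64.
β = 30 − α = 11.36.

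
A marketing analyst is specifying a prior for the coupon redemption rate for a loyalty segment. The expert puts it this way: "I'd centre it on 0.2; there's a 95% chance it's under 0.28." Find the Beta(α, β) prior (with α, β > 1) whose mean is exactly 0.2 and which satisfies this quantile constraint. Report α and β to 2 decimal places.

With mean 0.2 fixed, write α = 0.2s, β = 0.8s where s = α+β.
Need P(θ < 0.28) = 0.95 under Beta(0.2s, 0.8s). Normal approximation: (q−m)/√(m(1−m)/s) ≈ z_{0.95} = 1.64, so s ≈ 0.2·0.8·(1.64)²/(0.28−0.2)² = 67.6.
At s = 67.6: P(θ<0.28) ≈ 0.942. Adjusting to match 0.95 gives s ≈ 74.72.
So α = 0.2·74.72 ≈ 14.94, β = 0.8·74.72 ≈ 59.77.

α ≈ 14.94, β ≈ 59.77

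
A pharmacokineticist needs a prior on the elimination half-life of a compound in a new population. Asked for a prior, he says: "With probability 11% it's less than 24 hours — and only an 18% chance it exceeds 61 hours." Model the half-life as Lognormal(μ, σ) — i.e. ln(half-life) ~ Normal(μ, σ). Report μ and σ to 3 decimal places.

If T ~ Lognormal(μ,σ) then ln T ~ Normal(μ,σ), so the p-quantile of ln T is μ + z_p·σ.
ln(24) = 3.178 and ln(61) = 4.111; z_{0.11} = -1.227, z_{0.82} = 0.9154.
σ = (4.111 − 3.178)/(0.9154 − (-1.227)) = 0.436.
μ = 3.178 − (-1.227)·0.436 = 3.712.

μ ≈ 3.712, σ ≈ 0.436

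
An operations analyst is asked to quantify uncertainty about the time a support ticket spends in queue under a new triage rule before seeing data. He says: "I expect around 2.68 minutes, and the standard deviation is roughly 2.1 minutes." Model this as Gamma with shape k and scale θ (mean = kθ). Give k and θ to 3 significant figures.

For Gamma(k, scale θ): mean = kθ, variance = kθ², so CV = 1/√k.
CV = SD/mean = 2.1/2.68 = 0.7836, hence k = 1/CV² = 1.63.
Then θ = mean/k = 2.68/1.63 = 1.65.

k ≈ 1.63, θ ≈ 1.65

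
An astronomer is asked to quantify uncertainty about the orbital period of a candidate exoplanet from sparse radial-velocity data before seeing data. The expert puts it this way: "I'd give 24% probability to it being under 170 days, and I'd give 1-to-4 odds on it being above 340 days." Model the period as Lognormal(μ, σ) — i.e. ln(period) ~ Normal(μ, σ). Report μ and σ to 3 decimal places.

If T ~ Lognormal(μ,σ) then ln T ~ Normal(μ,σ), so the p-quantile of ln T is μ + z_p·σ.
ln(170) = 5.136 and ln(340) = 5.829; z_{0.24} = -0.7063, z_{0.8} = 0.8416.
σ = (5.829 − 5.136)/(0.8416 − (-0.7063)) = 0.448.
μ = 5.136 − (-0.7063)·0.448 = 5.452.

μ ≈ 5.452, σ ≈ 0.448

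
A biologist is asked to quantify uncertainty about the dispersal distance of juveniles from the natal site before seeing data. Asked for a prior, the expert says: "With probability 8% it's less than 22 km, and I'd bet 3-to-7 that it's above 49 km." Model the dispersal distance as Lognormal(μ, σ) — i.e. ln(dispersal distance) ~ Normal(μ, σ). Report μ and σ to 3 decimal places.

If T ~ Lognormal(μ,σ) then ln T ~ Normal(μ,σ), so the p-quantile of ln T is μ + z_p·σ.
ln(22) = 3.091 and ln(49) = 3.892; z_{0.08} = -1.405, z_{0.7} = 0.5244.
σ = (3.892 − 3.091)/(0.5244 − (-1.405)) = 0.415.
μ = 3.091 − (-1.405)·0.415 = 3.674.

μ ≈ 3.674, σ ≈ 0.415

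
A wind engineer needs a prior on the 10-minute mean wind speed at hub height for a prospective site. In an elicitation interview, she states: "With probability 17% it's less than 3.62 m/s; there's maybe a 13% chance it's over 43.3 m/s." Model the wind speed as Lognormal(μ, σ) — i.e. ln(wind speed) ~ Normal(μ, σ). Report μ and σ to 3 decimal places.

μ ≈ 2.425, σ ≈ 1.193

If T ~ Lognormal(μ,σ) then ln T ~ Normal(μ,σ), so the p-quantile of ln T is μ + z_p·σ.
ln(3.62) = 1.286 and ln(43.3) = 3.768; z_{0.17} = -0.9542, z_{0.87} = 1.126.
σ = (3.768 − 1.286)/(1.126 − (-0.9542)) = 1.193.
μ = 1.286 − (-0.9542)·1.193 = 2.425.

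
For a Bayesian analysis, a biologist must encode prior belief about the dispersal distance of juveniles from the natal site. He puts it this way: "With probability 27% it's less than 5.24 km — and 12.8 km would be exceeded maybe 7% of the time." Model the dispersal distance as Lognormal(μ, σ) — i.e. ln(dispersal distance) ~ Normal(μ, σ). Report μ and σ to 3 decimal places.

μ ≈ 1.918, σ ≈ 0.428

If T ~ Lognormal(μ,σ) then ln T ~ Normal(μ,σ), so the p-quantile of ln T is μ + z_p·σ.
ln(5.24) = 1.656 and ln(12.8) = 2.549; z_{0.27} = -0.6128, z_{0.93} = 1.476.
σ = (2.549 − 1.656)/(1.476 − (-0.6128)) = 0.428.
μ = 1.656 − (-0.6128)·0.428 = 1.918.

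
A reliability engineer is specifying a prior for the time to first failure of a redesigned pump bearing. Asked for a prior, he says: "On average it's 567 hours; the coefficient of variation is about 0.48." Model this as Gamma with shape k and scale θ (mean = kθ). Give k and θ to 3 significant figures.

For Gamma(k, scale θ): mean = kθ, variance = kθ², so CV = 1/√k.
CV = 0.48, hence k = 1/CV² = 4.34.
Then θ = mean/k = 567/4.34 = 131.

k ≈ 4.34, θ ≈ 131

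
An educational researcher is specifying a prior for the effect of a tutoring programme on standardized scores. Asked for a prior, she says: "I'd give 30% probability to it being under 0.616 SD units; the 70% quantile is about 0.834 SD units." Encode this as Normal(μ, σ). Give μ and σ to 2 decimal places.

For Normal(μ,σ), the p-quantile is μ + z_p·σ. Here z_{0.3} = -0.5244, z_{0.7} = 0.5244.
So 0.616 = μ − 0.5244σ and 0.834 = μ + 0.5244σ.
Subtracting: σ = (0.834 − 0.616)/(0.5244 − (-0.5244)) = 0.21.
Then μ = 0.616 − (-0.5244)·0.21 = 0.72.

μ = 0.72, σ = 0.21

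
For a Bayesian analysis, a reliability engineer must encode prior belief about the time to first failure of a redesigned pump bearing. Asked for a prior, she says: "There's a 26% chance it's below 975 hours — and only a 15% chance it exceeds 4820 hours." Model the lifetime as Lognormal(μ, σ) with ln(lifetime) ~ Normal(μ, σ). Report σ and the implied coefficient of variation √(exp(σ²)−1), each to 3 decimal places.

σ ≈ 0.951, CV ≈ 1.213

If T ~ Lognormal(μ,σ) then ln T ~ Normal(μ,σ), so the p-quantile of ln T is μ + z_p·σ.
ln(975) = 6.882 and ln(4820) = 8.481; z_{0.26} = -0.6433, z_{0.85} = 1.036.
σ = (8.481 − 6.882)/(1.036 − (-0.6433)) = 0.951.
μ = 6.882 − (-0.6433)·0.951 = 7.494.
CV = √(exp(σ²)−1) = √(exp(0.9051)−1) = 1.213.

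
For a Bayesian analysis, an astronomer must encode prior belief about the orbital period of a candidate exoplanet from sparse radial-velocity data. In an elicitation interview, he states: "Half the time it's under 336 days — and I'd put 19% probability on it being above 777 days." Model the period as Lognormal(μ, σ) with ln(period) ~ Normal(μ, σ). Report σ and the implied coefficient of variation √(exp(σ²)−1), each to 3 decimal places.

If T ~ Lognormal(μ,σ) then ln T ~ Normal(μ,σ), so the p-quantile of ln T is μ + z_p·σ.
ln(336) = 5.817 and ln(777) = 6.655; z_{0.5} = 0, z_{0.81} = 0.8779.
σ = (6.655 − 5.817)/(0.8779 − (0)) = 0.955.
μ = 5.817 − (0)·0.955 = 5.817.
CV = √(exp(σ²)−1) = √(exp(0.9119)−1) = 1.220.

σ ≈ 0.955, CV ≈ 1.220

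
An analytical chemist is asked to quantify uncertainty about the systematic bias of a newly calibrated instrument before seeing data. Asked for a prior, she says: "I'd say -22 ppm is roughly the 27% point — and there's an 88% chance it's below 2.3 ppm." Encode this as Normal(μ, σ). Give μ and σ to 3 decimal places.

μ = -13.671, σ = 13.592

For Normal(μ,σ), the p-quantile is μ + z_p·σ. Here z_{0.27} = -0.6128, z_{0.88} = 1.175.
So -22 = μ − 0.6128σ and 2.3 = μ + 1.175σ.
Subtracting: σ = (2.3 − -22)/(1.175 − (-0.6128)) = 13.592.
Then μ = -22 − (-0.6128)·13.592 = -13.671.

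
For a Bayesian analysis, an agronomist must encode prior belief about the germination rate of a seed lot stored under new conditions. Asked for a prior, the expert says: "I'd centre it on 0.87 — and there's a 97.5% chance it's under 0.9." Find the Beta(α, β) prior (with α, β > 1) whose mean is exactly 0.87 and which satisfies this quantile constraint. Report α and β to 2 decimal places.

α ≈ 376.07, β ≈ 56.19

With mean 0.87 fixed, write α = 0.87s, β = 0.13s where s = α+β.
Need P(θ < 0.9) = 0.975 under Beta(0.87s, 0.13s). Normal approximation: (q−m)/√(m(1−m)/s) ≈ z_{0.975} = 1.96, so s ≈ 0.87·0.13·(1.96)²/(0.9−0.87)² = 482.7.
At s = 482.7: P(θ<0.9) ≈ 0.981. Adjusting to match 0.975 gives s ≈ 432.26.
So α = 0.87·432.26 ≈ 376.07, β = 0.13·432.26 ≈ 56.19.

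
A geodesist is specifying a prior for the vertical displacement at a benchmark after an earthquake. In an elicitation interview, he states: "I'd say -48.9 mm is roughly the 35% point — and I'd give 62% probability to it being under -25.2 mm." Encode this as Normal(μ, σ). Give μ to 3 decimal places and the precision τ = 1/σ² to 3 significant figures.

For Normal(μ,σ), the p-quantile is μ + z_p·σ. Here z_{0.35} = -0.3853, z_{0.62} = 0.3055.
So -48.9 = μ − 0.3853σ and -25.2 = μ + 0.3055σ.
Subtracting: σ = (-25.2 − -48.9)/(0.3055 − (-0.3853)) = 34.308.
Then μ = -48.9 − (-0.3853)·34.308 = -35.680.
Precision τ = 1/σ² = 1/34.31² = 0.00085.

μ = -35.680, τ = 0.00085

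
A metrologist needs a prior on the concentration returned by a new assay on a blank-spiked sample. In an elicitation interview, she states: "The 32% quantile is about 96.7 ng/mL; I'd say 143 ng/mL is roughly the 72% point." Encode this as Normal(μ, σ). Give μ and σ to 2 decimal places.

μ = 117.31, σ = 44.07

The p-quantile of Normal(μ,σ) is μ + z_p·σ, with z_{0.32} = -0.4677 and z_{0.72} = 0.5828.
Eliminate σ: μ = (z₂·x₁ − z₁·x₂)/(z₂ − z₁) = (0.5828·96.7 − (-0.4677)·143)/1.051 = 117.31.
Then σ = (x₂ − x₁)/(z₂ − z₁) = (143 − 96.7)/1.051 = 44.07.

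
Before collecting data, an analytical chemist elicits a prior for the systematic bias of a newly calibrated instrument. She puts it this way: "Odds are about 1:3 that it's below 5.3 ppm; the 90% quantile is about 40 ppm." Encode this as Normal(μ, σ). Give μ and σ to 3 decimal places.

μ = 17.265, σ = 17.740

For Normal(μ,σ), the p-quantile is μ + z_p·σ. Here z_{0.25} = -0.6745, z_{0.9} = 1.282.
So 5.3 = μ − 0.6745σ and 40 = μ + 1.282σ.
Subtracting: σ = (40 − 5.3)/(1.282 − (-0.6745)) = 17.740.
Then μ = 5.3 − (-0.6745)·17.740 = 17.265.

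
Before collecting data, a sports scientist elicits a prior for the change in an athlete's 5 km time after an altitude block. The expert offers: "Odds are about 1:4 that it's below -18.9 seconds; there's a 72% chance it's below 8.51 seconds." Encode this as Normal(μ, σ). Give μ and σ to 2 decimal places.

μ = -2.71, σ = 19.24

For Normal(μ,σ), the p-quantile is μ + z_p·σ. Here z_{0.2} = -0.8416, z_{0.72} = 0.5828.
So -18.9 = μ − 0.8416σ and 8.51 = μ + 0.5828σ.
Subtracting: σ = (8.51 − -18.9)/(0.5828 − (-0.8416)) = 19.24.
Then μ = -18.9 − (-0.8416)·19.24 = -2.71.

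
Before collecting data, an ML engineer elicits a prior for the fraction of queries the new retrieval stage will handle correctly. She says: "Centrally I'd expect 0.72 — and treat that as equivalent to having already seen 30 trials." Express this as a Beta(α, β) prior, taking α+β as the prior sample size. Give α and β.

Under the effective-sample-size interpretation, Beta(α, β) has prior mean α/(α+β) and prior sample size α+β.
So α+β = 30 and α/(α+β) = 0.72, giving α = 0.72·30 = 21.6 and β = 30 − 21.6 = 8.4.

α = 21.6, β = 8.4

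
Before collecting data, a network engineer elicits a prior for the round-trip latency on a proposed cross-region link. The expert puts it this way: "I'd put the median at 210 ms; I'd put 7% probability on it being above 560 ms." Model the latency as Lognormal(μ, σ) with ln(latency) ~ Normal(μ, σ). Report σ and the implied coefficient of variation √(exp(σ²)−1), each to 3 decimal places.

σ ≈ 0.665, CV ≈ 0.745

If T ~ Lognormal(μ,σ) then ln T ~ Normal(μ,σ), so the p-quantile of ln T is μ + z_p·σ.
ln(210) = 5.347 and ln(560) = 6.328; z_{0.5} = 0, z_{0.93} = 1.476.
σ = (6.328 − 5.347)/(1.476 − (0)) = 0.665.
μ = 5.347 − (0)·0.665 = 5.347.
CV = √(exp(σ²)−1) = √(exp(0.4417)−1) = 0.745.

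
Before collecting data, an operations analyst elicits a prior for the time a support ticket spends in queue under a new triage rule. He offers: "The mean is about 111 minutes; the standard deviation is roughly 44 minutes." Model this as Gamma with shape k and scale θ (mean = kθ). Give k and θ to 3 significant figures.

k ≈ 6.36, θ ≈ 17.4

For Gamma(k, scale θ): mean = kθ, variance = kθ², so CV = 1/√k.
CV = SD/mean = 44/111 = 0.3964, hence k = 1/CV² = 6.36.
Then θ = mean/k = 111/6.36 = 17.4.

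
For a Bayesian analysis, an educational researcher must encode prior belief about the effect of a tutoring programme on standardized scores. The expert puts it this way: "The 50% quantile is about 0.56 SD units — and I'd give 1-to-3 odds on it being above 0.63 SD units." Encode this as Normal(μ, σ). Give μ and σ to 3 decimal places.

The p-quantile of Normal(μ,σ) is μ + z_p·σ, with z_{0.5} = 0 and z_{0.75} = 0.6745.
Eliminate σ: μ = (z₂·x₁ − z₁·x₂)/(z₂ − z₁) = (0.6745·0.56 − (0)·0.63)/0.6745 = 0.560.
Then σ = (x₂ − x₁)/(z₂ − z₁) = (0.63 − 0.56)/0.6745 = 0.104.

μ = 0.560, σ = 0.104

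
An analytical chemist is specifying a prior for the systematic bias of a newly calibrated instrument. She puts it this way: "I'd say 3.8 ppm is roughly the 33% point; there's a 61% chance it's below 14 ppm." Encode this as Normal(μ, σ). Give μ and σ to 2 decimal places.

For Normal(μ,σ), the p-quantile is μ + z_p·σ. Here z_{0.33} = -0.4399, z_{0.61} = 0.2793.
So 3.8 = μ − 0.4399σ and 14 = μ + 0.2793σ.
Subtracting: σ = (14 − 3.8)/(0.2793 − (-0.4399)) = 14.18.
Then μ = 3.8 − (-0.4399)·14.18 = 10.04.

μ = 10.04, σ = 14.18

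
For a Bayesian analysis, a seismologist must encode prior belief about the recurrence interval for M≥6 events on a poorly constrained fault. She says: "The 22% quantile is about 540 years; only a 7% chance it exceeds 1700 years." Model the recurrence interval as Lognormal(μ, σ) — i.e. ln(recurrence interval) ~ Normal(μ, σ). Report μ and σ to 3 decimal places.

If T ~ Lognormal(μ,σ) then ln T ~ Normal(μ,σ), so the p-quantile of ln T is μ + z_p·σ.
ln(540) = 6.292 and ln(1700) = 7.438; z_{0.22} = -0.7722, z_{0.93} = 1.476.
σ = (7.438 − 6.292)/(1.476 − (-0.7722)) = 0.510.
μ = 6.292 − (-0.7722)·0.510 = 6.686.

μ ≈ 6.686, σ ≈ 0.510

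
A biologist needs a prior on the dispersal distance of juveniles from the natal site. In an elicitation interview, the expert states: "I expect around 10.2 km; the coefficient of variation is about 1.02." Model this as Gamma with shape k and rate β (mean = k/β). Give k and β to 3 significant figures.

For Gamma(k, rate β): mean = k/β, variance = k/β², so CV = 1/√k.
CV = 1.02, hence k = 1/CV² = 0.961.
Then β = k/mean = 0.961/10.2 = 0.0942.

k ≈ 0.961, β ≈ 0.0942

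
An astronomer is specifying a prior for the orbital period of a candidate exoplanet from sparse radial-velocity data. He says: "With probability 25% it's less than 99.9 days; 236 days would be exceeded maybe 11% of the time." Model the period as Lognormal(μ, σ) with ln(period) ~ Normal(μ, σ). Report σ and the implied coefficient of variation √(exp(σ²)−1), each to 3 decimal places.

If T ~ Lognormal(μ,σ) then ln T ~ Normal(μ,σ), so the p-quantile of ln T is μ + z_p·σ.
ln(99.9) = 4.604 and ln(236) = 5.464; z_{0.25} = -0.6745, z_{0.89} = 1.227.
σ = (5.464 − 4.604)/(1.227 − (-0.6745)) = 0.452.
μ = 4.604 − (-0.6745)·0.452 = 4.909.
CV = √(exp(σ²)−1) = √(exp(0.2045)−1) = 0.476.

σ ≈ 0.452, CV ≈ 0.476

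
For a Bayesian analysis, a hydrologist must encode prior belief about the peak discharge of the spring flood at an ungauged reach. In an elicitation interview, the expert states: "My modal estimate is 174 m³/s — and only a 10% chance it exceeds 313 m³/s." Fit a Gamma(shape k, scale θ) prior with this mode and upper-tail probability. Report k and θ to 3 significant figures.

Gamma(k,θ) with k>1 has mode (k−1)θ, so θ = 174/(k−1).
Need P(X < 313) = 0.9 with θ tied to k this way. Start at k = 2, θ = 174: P(X<313) ≈ 0.537.
Too low — raise k to concentrate. Iterating converges to k ≈ 6.52.
Then θ = 174/(6.52−1) ≈ 31.5.

k ≈ 6.52, θ ≈ 31.5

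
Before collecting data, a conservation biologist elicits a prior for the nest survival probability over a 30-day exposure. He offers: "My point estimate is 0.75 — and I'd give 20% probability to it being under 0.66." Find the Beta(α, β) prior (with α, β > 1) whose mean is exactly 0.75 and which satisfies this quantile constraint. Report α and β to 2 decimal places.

With mean 0.75 fixed, write α = 0.75s, β = 0.25s where s = α+β.
Need P(θ < 0.66) = 0.2 under Beta(0.75s, 0.25s). Normal approximation: (q−m)/√(m(1−m)/s) ≈ z_{0.2} = -0.842, so s ≈ 0.75·0.25·(-0.842)²/(0.66−0.75)² = 16.4.
At s = 16.4: P(θ<0.66) ≈ 0.192. Adjusting to match 0.2 gives s ≈ 15.02.
So α = 0.75·15.02 ≈ 11.27, β = 0.25·15.02 ≈ 3.76.

α ≈ 11.27, β ≈ 3.76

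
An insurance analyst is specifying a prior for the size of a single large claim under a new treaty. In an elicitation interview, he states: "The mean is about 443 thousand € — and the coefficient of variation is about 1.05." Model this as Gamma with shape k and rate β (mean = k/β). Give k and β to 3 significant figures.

For Gamma(k, rate β): mean = k/β, variance = k/β², so CV = 1/√k.
CV = 1.05, hence k = 1/CV² = 0.907.
Then β = k/mean = 0.907/443 = 0.00205.

k ≈ 0.907, β ≈ 0.00205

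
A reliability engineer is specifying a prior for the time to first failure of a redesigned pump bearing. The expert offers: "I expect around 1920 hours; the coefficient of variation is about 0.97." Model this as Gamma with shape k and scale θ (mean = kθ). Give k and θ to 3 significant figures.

k ≈ 1.06, θ ≈ 1810

For Gamma(k, scale θ): mean = kθ, variance = kθ², so CV = 1/√k.
CV = 0.97, hence k = 1/CV² = 1.06.
Then θ = mean/k = 1920/1.06 = 1810.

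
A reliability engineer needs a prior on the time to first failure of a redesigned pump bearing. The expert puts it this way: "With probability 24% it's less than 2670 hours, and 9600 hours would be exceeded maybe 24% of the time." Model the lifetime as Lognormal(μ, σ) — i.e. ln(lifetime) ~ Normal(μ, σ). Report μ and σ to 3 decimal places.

μ ≈ 8.530, σ ≈ 0.906

If T ~ Lognormal(μ,σ) then ln T ~ Normal(μ,σ), so the p-quantile of ln T is μ + z_p·σ.
ln(2670) = 7.89 and ln(9600) = 9.17; z_{0.24} = -0.7063, z_{0.76} = 0.7063.
σ = (9.17 − 7.89)/(0.7063 − (-0.7063)) = 0.906.
μ = 7.89 − (-0.7063)·0.906 = 8.530.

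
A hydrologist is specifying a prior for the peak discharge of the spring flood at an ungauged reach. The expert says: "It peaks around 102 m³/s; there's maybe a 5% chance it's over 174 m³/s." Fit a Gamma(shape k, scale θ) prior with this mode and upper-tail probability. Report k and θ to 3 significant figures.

k ≈ 10.8, θ ≈ 10.4

Gamma(k,θ) with k>1 has mode (k−1)θ, so θ = 102/(k−1).
Need P(X < 174) = 0.95 with θ tied to k this way. Start at k = 2, θ = 102: P(X<174) ≈ 0.509.
Too low — raise k to concentrate. Iterating converges to k ≈ 10.8.
Then θ = 102/(10.8−1) ≈ 10.4.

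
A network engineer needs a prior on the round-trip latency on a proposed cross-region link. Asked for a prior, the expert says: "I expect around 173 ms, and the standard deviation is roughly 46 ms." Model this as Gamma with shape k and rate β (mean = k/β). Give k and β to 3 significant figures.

k ≈ 14.1, β ≈ 0.0818

For Gamma(k, rate β): mean = k/β, variance = k/β², so CV = 1/√k.
CV = SD/mean = 46/173 = 0.2659, hence k = 1/CV² = 14.1.
Then β = k/mean = 14.1/173 = 0.0818.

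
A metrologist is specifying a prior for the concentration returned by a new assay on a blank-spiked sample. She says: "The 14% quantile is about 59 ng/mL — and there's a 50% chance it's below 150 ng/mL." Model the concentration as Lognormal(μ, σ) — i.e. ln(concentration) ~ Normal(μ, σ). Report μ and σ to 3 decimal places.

μ ≈ 5.011, σ ≈ 0.864

If T ~ Lognormal(μ,σ) then ln T ~ Normal(μ,σ), so the p-quantile of ln T is μ + z_p·σ.
ln(59) = 4.078 and ln(150) = 5.011; z_{0.14} = -1.08, z_{0.5} = 0.
σ = (5.011 − 4.078)/(0 − (-1.08)) = 0.864.
μ = 4.078 − (-1.08)·0.864 = 5.011.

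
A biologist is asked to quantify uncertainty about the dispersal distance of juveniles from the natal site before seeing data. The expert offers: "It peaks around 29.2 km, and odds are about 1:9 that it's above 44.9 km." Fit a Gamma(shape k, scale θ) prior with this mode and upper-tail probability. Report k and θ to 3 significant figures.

k ≈ 11.1, θ ≈ 2.89

Gamma(k,θ) with k>1 has mode (k−1)θ, so θ = 29.2/(k−1).
Need P(X < 44.9) = 0.9 with θ tied to k this way. Start at k = 2, θ = 29.2: P(X<44.9) ≈ 0.455.
Too low — raise k to concentrate. Iterating converges to k ≈ 11.1.
Then θ = 29.2/(11.1−1) ≈ 2.89.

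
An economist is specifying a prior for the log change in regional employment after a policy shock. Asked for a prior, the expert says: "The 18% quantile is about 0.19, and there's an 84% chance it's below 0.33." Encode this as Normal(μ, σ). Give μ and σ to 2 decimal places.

μ = 0.26, σ = 0.07

For Normal(μ,σ), the p-quantile is μ + z_p·σ. Here z_{0.18} = -0.9154, z_{0.84} = 0.9945.
So 0.19 = μ − 0.9154σ and 0.33 = μ + 0.9945σ.
Subtracting: σ = (0.33 − 0.19)/(0.9945 − (-0.9154)) = 0.07.
Then μ = 0.19 − (-0.9154)·0.07 = 0.26.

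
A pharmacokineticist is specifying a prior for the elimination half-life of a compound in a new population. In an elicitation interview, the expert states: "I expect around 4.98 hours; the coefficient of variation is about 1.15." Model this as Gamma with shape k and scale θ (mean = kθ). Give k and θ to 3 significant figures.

For Gamma(k, scale θ): mean = kθ, variance = kθ², so CV = 1/√k.
CV = 1.15, hence k = 1/CV² = 0.756.
Then θ = mean/k = 4.98/0.756 = 6.59.

k ≈ 0.756, θ ≈ 6.59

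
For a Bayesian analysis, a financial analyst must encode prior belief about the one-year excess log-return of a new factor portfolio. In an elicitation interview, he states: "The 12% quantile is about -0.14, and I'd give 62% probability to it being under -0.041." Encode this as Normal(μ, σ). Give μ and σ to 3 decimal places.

μ = -0.061, σ = 0.067

For Normal(μ,σ), the p-quantile is μ + z_p·σ. Here z_{0.12} = -1.175, z_{0.62} = 0.3055.
So -0.14 = μ − 1.175σ and -0.041 = μ + 0.3055σ.
Subtracting: σ = (-0.041 − -0.14)/(0.3055 − (-1.175)) = 0.067.
Then μ = -0.14 − (-1.175)·0.067 = -0.061.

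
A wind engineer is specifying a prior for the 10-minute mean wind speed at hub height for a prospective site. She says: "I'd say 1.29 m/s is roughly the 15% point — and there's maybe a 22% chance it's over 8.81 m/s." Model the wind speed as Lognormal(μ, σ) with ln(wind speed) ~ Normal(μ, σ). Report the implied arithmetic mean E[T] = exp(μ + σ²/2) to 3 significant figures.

E[T] ≈ 6.82 m/s

If T ~ Lognormal(μ,σ) then ln T ~ Normal(μ,σ), so the p-quantile of ln T is μ + z_p·σ.
ln(1.29) = 0.2546 and ln(8.81) = 2.176; z_{0.15} = -1.036, z_{0.78} = 0.7722.
σ = (2.176 − 0.2546)/(0.7722 − (-1.036)) = 1.062.
μ = 0.2546 − (-1.036)·1.062 = 1.356.
E[T] = exp(μ + σ²/2) = exp(1.356 + 0.5642) = 6.82 m/s.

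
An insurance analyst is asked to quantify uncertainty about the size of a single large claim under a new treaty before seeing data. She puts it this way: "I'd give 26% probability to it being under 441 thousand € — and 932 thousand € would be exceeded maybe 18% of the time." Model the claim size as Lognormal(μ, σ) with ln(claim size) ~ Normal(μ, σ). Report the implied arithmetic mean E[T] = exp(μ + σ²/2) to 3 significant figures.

If T ~ Lognormal(μ,σ) then ln T ~ Normal(μ,σ), so the p-quantile of ln T is μ + z_p·σ.
ln(441) = 6.089 and ln(932) = 6.837; z_{0.26} = -0.6433, z_{0.82} = 0.9154.
σ = (6.837 − 6.089)/(0.9154 − (-0.6433)) = 0.480.
μ = 6.089 − (-0.6433)·0.480 = 6.398.
E[T] = exp(μ + σ²/2) = exp(6.398 + 0.1152) = 674 thousand €.

E[T] ≈ 674 thousand €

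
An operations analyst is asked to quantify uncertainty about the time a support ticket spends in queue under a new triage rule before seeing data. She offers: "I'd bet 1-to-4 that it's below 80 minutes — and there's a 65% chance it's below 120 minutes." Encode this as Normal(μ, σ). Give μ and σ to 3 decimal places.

The p-quantile of Normal(μ,σ) is μ + z_p·σ, with z_{0.2} = -0.8416 and z_{0.65} = 0.3853.
Eliminate σ: μ = (z₂·x₁ − z₁·x₂)/(z₂ − z₁) = (0.3853·80 − (-0.8416)·120)/1.227 = 107.438.
Then σ = (x₂ − x₁)/(z₂ − z₁) = (120 − 80)/1.227 = 32.601.

μ = 107.438, σ = 32.601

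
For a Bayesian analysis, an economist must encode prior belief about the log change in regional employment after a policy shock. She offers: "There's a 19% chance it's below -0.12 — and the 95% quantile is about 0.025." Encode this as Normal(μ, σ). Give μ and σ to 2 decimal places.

For Normal(μ,σ), the p-quantile is μ + z_p·σ. Here z_{0.19} = -0.8779, z_{0.95} = 1.645.
So -0.12 = μ − 0.8779σ and 0.025 = μ + 1.645σ.
Subtracting: σ = (0.025 − -0.12)/(1.645 − (-0.8779)) = 0.06.
Then μ = -0.12 − (-0.8779)·0.06 = -0.07.

μ = -0.07, σ = 0.06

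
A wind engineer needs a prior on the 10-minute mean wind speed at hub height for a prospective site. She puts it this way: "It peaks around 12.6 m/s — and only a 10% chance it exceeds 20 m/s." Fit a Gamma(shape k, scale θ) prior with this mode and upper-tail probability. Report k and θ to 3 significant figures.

Gamma(k,θ) with k>1 has mode (k−1)θ, so θ = 12.6/(k−1).
Need P(X < 20) = 0.9 with θ tied to k this way. Start at k = 2, θ = 12.6: P(X<20) ≈ 0.471.
Too low — raise k to concentrate. Iterating converges to k ≈ 9.79.
Then θ = 12.6/(9.79−1) ≈ 1.43.

k ≈ 9.79, θ ≈ 1.43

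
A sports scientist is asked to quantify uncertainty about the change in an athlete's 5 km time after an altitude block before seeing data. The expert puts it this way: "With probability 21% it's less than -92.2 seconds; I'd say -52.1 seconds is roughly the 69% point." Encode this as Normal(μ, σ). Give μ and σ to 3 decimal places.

μ = -67.368, σ = 30.792

The p-quantile of Normal(μ,σ) is μ + z_p·σ, with z_{0.21} = -0.8064 and z_{0.69} = 0.4959.
Eliminate σ: μ = (z₂·x₁ − z₁·x₂)/(z₂ − z₁) = (0.4959·-92.2 − (-0.8064)·-52.1)/1.302 = -67.368.
Then σ = (x₂ − x₁)/(z₂ − z₁) = (-52.1 − -92.2)/1.302 = 30.792.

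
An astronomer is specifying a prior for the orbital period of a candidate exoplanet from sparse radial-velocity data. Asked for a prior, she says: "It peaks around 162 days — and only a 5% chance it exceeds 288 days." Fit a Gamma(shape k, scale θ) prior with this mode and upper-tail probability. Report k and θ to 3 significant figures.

Gamma(k,θ) with k>1 has mode (k−1)θ, so θ = 162/(k−1).
Need P(X < 288) = 0.95 with θ tied to k this way. Start at k = 2, θ = 162: P(X<288) ≈ 0.531.
Too low — raise k to concentrate. Iterating converges to k ≈ 9.42.
Then θ = 162/(9.42−1) ≈ 19.2.

k ≈ 9.42, θ ≈ 19.2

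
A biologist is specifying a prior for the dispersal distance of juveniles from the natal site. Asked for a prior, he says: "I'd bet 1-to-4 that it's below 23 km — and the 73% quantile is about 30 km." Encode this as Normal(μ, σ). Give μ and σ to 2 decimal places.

μ = 27.05, σ = 4.81

For Normal(μ,σ), the p-quantile is μ + z_p·σ. Here z_{0.2} = -0.8416, z_{0.73} = 0.6128.
So 23 = μ − 0.8416σ and 30 = μ + 0.6128σ.
Subtracting: σ = (30 − 23)/(0.6128 − (-0.8416)) = 4.81.
Then μ = 23 − (-0.8416)·4.81 = 27.05.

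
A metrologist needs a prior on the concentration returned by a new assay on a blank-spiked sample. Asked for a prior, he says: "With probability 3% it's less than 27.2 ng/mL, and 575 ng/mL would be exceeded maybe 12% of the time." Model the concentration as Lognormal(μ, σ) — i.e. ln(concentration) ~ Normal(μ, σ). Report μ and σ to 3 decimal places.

If T ~ Lognormal(μ,σ) then ln T ~ Normal(μ,σ), so the p-quantile of ln T is μ + z_p·σ.
ln(27.2) = 3.303 and ln(575) = 6.354; z_{0.03} = -1.881, z_{0.88} = 1.175.
σ = (6.354 − 3.303)/(1.175 − (-1.881)) = 0.998.
μ = 3.303 − (-1.881)·0.998 = 5.181.

μ ≈ 5.181, σ ≈ 0.998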